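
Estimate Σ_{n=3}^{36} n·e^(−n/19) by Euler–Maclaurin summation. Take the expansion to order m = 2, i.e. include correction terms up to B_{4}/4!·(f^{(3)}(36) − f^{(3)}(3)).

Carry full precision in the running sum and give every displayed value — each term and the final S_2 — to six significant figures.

The integral term ∫_3^36 x·e^(−x/19) dx = 199.823.
Boundary: ½(f(3) + f(36)) = ½(2.56182 + 5.41288) = 3.98735.
Running total after boundary: 203.810.
k=1: B_{2}/(2)! × [f^{(1)}(36) − f^{(1)}(3)] = 1/12 × (-0.134531 − 0.719107) = -0.0711365.
Running total after k=1: 203.739.
k=2: B_{4}/(4)! × [f^{(3)}(36) − f^{(3)}(3)] = −1/720 × (0.000460346 − 0.00672295) = 8.69807e-06.

S_2 ≈ 203.739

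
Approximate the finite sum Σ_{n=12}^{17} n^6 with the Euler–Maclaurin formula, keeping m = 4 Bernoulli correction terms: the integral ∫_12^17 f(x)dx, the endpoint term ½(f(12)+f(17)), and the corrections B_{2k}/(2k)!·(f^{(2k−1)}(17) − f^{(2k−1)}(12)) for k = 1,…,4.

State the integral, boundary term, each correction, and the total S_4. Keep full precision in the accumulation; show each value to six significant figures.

∫_12^17 x^6 dx evaluates to 5.35010e+07.
Boundary: ½(f(12) + f(17)) = ½(2.98598e+06 + 2.41376e+07) = 1.35618e+07.
So far: 6.70628e+07.
Correction k=1: B_{2}/2! · (f^{(1)}(17) − f^{(1)}(12)) = 1/12 · (8.51914e+06 − 1.49299e+06) = 585512.
Running total after k=1: 6.76483e+07.
Correction k=2: B_{4}/4! · (f^{(3)}(17) − f^{(3)}(12)) = −1/720 · (589560 − 207360) = -530.833.
Running total after k=2: 6.76477e+07.
Correction k=3: B_{6}/6! · (f^{(5)}(17) − f^{(5)}(12)) = 1/30240 · (12240.0 − 8640.00) = 0.119048.
Running total after k=3: 6.76477e+07.
Correction k=4: B_{8}/8! · (f^{(7)}(17) − f^{(7)}(12)) = −1/1209600 · (0.00000 − 0.00000) = 0.00000.

S_4 ≈ 6.76477e+07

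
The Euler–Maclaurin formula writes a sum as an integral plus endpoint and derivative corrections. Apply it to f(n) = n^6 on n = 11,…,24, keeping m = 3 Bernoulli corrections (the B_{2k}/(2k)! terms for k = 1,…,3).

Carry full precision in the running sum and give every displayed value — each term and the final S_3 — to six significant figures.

Integral: ∫_11^24 x^6 dx = 6.52426e+08.
½[f(11) + f(24)] = ½[1.77156e+06 + 1.91103e+08] = 9.64373e+07.
So far: 7.48864e+08.
Correction k=1: B_{2}/2! · (f^{(1)}(24) − f^{(1)}(11)) = 1/12 · (4.77757e+07 − 966306) = 3.90079e+06.
Running total after k=1: 7.52764e+08.
Correction k=2: B_{4}/4! · (f^{(3)}(24) − f^{(3)}(11)) = −1/720 · (1.65888e+06 − 159720) = -2082.17.
Running total after k=2: 7.52762e+08.
Correction k=3: B_{6}/6! · (f^{(5)}(24) − f^{(5)}(11)) = 1/30240 · (17280.0 − 7920.00) = 0.309524.

S_3 ≈ 7.52762e+08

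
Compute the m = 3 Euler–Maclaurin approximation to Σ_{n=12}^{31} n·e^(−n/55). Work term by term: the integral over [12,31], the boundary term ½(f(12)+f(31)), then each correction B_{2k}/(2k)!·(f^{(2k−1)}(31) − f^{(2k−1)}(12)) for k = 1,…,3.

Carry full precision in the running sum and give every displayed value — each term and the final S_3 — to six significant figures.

Integral: ∫_12^31 x·e^(−x/55) dx = 270.652.
Endpoint term: (f(12) + f(31))/2 = (9.64775 + 17.6432)/2 = 13.6455.
Integral + boundary = 284.297.
Correction k=1: B_{2}/2! · (f^{(1)}(31) − f^{(1)}(12)) = 1/12 · (0.248350 − 0.628566) = -0.0316846.
Partial sum through k=1: 284.265.
Correction k=2: B_{4}/4! · (f^{(3)}(31) − f^{(3)}(12)) = −1/720 · (0.000458387 − 0.000739347) = 3.90222e-07.
Partial sum through k=2: 284.265.
Correction k=3: B_{6}/6! · (f^{(5)}(31) − f^{(5)}(12)) = 1/30240 · (2.75926e-07 − 4.20133e-07) = -4.76877e-12.

S_3 ≈ 284.265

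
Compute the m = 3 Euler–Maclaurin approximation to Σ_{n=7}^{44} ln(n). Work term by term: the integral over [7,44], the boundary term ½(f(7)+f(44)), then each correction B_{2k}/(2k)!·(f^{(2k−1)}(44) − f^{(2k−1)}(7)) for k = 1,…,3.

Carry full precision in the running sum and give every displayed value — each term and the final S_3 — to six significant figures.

S_3 ≈ 118.738

Integral: ∫_7^44 ln(x) dx = 115.883.
Endpoint term: (f(7) + f(44))/2 = (1.94591 + 3.78419)/2 = 2.86505.
So far: 118.748.
Order-1 term: 1/12 · (0.0227273 − 0.142857) = -0.0100108.
Running total after k=1: 118.738.
Order-2 term: −1/720 · (2.34786e-05 − 0.00583090) = 8.06587e-06.
Running total after k=2: 118.738.
Order-3 term: 1/30240 · (1.45528e-07 − 0.00142798) = -4.72166e-08.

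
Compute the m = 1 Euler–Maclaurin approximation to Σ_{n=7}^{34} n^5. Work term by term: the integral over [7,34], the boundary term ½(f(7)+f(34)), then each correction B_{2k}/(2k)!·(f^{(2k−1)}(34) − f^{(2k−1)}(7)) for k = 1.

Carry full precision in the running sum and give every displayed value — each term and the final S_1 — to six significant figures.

∫_7^34 x^5 dx evaluates to 2.57448e+08.
Boundary: ½(f(7) + f(34)) = ½(16807.0 + 4.54354e+07) = 2.27261e+07.
So far: 2.80174e+08.
k=1: B_{2}/(2)! × [f^{(1)}(34) − f^{(1)}(7)] = 1/12 × (6.68168e+06 − 12005.0) = 555806.

S_1 ≈ 2.80730e+08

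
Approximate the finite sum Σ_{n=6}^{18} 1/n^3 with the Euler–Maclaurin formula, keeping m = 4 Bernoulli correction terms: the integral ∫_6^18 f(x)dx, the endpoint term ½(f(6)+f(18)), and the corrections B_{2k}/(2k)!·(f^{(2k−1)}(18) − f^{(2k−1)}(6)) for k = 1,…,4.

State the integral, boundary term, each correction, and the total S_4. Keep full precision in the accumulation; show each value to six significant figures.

S_4 ≈ 0.0149350

∫_6^18 1/x^3 dx evaluates to 0.0123457.
Endpoint term: (f(6) + f(18))/2 = (0.00462963 + 0.000171468)/2 = 0.00240055.
Running total after boundary: 0.0147462.
Correction k=1: B_{2}/2! · (f^{(1)}(18) − f^{(1)}(6)) = 1/12 · (-2.85780e-05 − (-0.00231481)) = 0.000190520.
Partial sum through k=1: 0.0149367.
Correction k=2: B_{4}/4! · (f^{(3)}(18) − f^{(3)}(6)) = −1/720 · (-1.76407e-06 − (-0.00128601)) = -1.78367e-06.
Partial sum through k=2: 0.0149350.
Correction k=3: B_{6}/6! · (f^{(5)}(18) − f^{(5)}(6)) = 1/30240 · (-2.28676e-07 − (-0.00150034)) = 4.96070e-08.
Partial sum through k=3: 0.0149350.
Correction k=4: B_{8}/8! · (f^{(7)}(18) − f^{(7)}(6)) = −1/1209600 · (-5.08169e-08 − (-0.00300069)) = -2.48068e-09.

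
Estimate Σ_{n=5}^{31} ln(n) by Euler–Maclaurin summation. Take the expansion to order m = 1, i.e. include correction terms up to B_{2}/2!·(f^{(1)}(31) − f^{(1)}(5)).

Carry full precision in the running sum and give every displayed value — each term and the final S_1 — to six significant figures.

S_1 ≈ 74.9141

Integral: ∫_5^31 ln(x) dx = 72.4064.
Boundary: ½(f(5) + f(31)) = ½(1.60944 + 3.43399) = 2.52171.
Integral + boundary = 74.9281.
Order-1 term: 1/12 · (0.0322581 − 0.200000) = -0.0139785.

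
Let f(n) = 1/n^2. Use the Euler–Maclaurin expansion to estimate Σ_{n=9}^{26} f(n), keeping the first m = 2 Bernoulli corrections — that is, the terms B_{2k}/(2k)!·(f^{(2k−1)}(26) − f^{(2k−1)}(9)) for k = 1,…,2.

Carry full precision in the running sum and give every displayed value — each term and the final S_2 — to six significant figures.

The integral term ∫_9^26 1/x^2 dx = 0.0726496.
Endpoint term: (f(9) + f(26))/2 = (0.0123457 + 0.00147929)/2 = 0.00691248.
So far: 0.0795621.
Order-1 term: 1/12 · (-0.000113792 − (-0.00274348)) = 0.000219141.
Running total after k=1: 0.0797812.
Order-2 term: −1/720 · (-2.01997e-06 − (-0.000406442)) = -5.61697e-07.

S_2 ≈ 0.0797806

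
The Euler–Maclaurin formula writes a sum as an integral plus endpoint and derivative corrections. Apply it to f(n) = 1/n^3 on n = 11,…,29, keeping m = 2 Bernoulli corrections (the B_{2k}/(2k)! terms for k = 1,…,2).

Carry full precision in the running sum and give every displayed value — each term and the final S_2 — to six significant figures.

S_2 ≈ 0.00395053

The integral term ∫_11^29 1/x^3 dx = 0.00353770.
Endpoint term: (f(11) + f(29))/2 = (0.000751315 + 4.10021e-05)/2 = 0.000396158.
Integral + boundary = 0.00393386.
k=1: B_{2}/(2)! × [f^{(1)}(29) − f^{(1)}(11)] = 1/12 × (-4.24160e-06 − (-0.000204904)) = 1.67219e-05.
After k=1: 0.00395058.
k=2: B_{4}/(4)! × [f^{(3)}(29) − f^{(3)}(11)] = −1/720 × (-1.00870e-07 − (-3.38684e-05)) = -4.68994e-08.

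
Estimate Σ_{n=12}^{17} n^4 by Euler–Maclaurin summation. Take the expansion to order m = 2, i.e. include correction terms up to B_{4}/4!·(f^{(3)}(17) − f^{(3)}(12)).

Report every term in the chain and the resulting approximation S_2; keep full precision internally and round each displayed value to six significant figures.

S_2 ≈ 287395

∫_12^17 x^4 dx evaluates to 234205.
½[f(12) + f(17)] = ½[20736.0 + 83521.0] = 52128.5.
So far: 286334.
Order-1 term: 1/12 · (19652.0 − 6912.00) = 1061.67.
Partial sum through k=1: 287395.
Order-2 term: −1/720 · (408.000 − 288.000) = -0.166667.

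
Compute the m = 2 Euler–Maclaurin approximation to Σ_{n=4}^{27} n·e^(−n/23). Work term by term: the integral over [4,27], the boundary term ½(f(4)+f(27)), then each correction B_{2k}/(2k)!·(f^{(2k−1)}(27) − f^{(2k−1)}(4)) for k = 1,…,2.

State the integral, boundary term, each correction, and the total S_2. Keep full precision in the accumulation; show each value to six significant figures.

∫_4^27 x·e^(−x/23) dx evaluates to 166.342.
Boundary: ½(f(4) + f(27)) = ½(3.36148 + 8.34718) = 5.85433.
Running total after boundary: 172.196.
k=1: B_{2}/(2)! × [f^{(1)}(27) − f^{(1)}(4)] = 1/12 × (-0.0537661 − 0.694219) = -0.0623321.
After k=1: 172.134.
k=2: B_{4}/(4)! × [f^{(3)}(27) − f^{(3)}(4)] = −1/720 × (0.00106719 − 0.00448952) = 4.75324e-06.

S_2 ≈ 172.134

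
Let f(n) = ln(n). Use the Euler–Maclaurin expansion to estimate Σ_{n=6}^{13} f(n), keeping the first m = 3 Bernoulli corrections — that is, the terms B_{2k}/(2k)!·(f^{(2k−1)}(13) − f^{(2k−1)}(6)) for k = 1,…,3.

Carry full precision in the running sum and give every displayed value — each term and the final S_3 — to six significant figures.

S_3 ≈ 17.7647

Integral: ∫_6^13 ln(x) dx = 15.5938.
Endpoint term: (f(6) + f(13))/2 = (1.79176 + 2.56495)/2 = 2.17835.
Running total after boundary: 17.7721.
Correction k=1: B_{2}/2! · (f^{(1)}(13) − f^{(1)}(6)) = 1/12 · (0.0769231 − 0.166667) = -0.00747863.
After k=1: 17.7647.
Correction k=2: B_{4}/4! · (f^{(3)}(13) − f^{(3)}(6)) = −1/720 · (0.000910332 − 0.00925926) = 1.15957e-05.
After k=2: 17.7647.
Correction k=3: B_{6}/6! · (f^{(5)}(13) − f^{(5)}(6)) = 1/30240 · (6.46390e-05 − 0.00308642) = -9.99266e-08.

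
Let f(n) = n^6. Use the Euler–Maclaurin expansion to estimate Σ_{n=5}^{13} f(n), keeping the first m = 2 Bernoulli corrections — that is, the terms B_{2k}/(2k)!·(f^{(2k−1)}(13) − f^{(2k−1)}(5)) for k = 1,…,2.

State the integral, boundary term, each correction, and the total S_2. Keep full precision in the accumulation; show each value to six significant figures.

S_2 ≈ 1.15579e+07

The integral term ∫_5^13 x^6 dx = 8.95291e+06.
Endpoint term: (f(5) + f(13))/2 = (15625.0 + 4.82681e+06)/2 = 2.42122e+06.
So far: 1.13741e+07.
k=1: B_{2}/(2)! × [f^{(1)}(13) − f^{(1)}(5)] = 1/12 × (2.22776e+06 − 18750.0) = 184084.
Running total after k=1: 1.15582e+07.
k=2: B_{4}/(4)! × [f^{(3)}(13) − f^{(3)}(5)] = −1/720 × (263640 − 15000.0) = -345.333.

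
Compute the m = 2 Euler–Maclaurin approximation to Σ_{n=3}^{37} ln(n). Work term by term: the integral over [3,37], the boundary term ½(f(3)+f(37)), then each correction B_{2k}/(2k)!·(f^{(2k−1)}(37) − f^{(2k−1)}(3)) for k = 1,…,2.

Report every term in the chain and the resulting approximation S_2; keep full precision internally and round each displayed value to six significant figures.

S_2 ≈ 98.6375

Integral: ∫_3^37 ln(x) dx = 96.3081.
½[f(3) + f(37)] = ½[1.09861 + 3.61092] = 2.35477.
Running total after boundary: 98.6629.
k=1: B_{2}/(2)! × [f^{(1)}(37) − f^{(1)}(3)] = 1/12 × (0.0270270 − 0.333333) = -0.0255255.
Partial sum through k=1: 98.6374.
k=2: B_{4}/(4)! × [f^{(3)}(37) − f^{(3)}(3)] = −1/720 × (3.94843e-05 − 0.0740741) = 0.000102826.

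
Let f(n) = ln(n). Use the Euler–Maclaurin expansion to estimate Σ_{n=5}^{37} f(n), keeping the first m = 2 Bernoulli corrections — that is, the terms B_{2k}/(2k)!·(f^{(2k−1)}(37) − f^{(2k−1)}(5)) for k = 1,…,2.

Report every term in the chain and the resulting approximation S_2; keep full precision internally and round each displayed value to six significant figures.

The integral term ∫_5^37 ln(x) dx = 93.5568.
Endpoint term: (f(5) + f(37))/2 = (1.60944 + 3.61092)/2 = 2.61018.
Running total after boundary: 96.1670.
Correction k=1: B_{2}/2! · (f^{(1)}(37) − f^{(1)}(5)) = 1/12 · (0.0270270 − 0.200000) = -0.0144144.
Running total after k=1: 96.1525.
Correction k=2: B_{4}/4! · (f^{(3)}(37) − f^{(3)}(5)) = −1/720 · (3.94843e-05 − 0.0160000) = 2.21674e-05.

S_2 ≈ 96.1526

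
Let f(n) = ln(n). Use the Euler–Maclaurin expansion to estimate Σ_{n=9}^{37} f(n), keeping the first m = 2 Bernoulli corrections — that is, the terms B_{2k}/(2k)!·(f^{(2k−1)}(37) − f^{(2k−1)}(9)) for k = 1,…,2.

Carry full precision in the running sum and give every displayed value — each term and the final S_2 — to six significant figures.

The integral term ∫_9^37 ln(x) dx = 85.8289.
Boundary: ½(f(9) + f(37)) = ½(2.19722 + 3.61092) = 2.90407.
So far: 88.7330.
k=1: B_{2}/(2)! × [f^{(1)}(37) − f^{(1)}(9)] = 1/12 × (0.0270270 − 0.111111) = -0.00700701.
Running total after k=1: 88.7260.
k=2: B_{4}/(4)! × [f^{(3)}(37) − f^{(3)}(9)] = −1/720 × (3.94843e-05 − 0.00274348) = 3.75556e-06.

S_2 ≈ 88.7260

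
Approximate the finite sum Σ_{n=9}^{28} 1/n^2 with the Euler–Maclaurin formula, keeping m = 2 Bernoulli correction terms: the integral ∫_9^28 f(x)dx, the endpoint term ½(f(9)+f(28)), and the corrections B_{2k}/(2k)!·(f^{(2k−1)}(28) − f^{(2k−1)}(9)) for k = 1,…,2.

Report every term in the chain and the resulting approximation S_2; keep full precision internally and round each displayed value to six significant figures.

Integral: ∫_9^28 1/x^2 dx = 0.0753968.
½[f(9) + f(28)] = ½[0.0123457 + 0.00127551] = 0.00681059.
Integral + boundary = 0.0822074.
Order-1 term: 1/12 · (-9.11079e-05 − (-0.00274348)) = 0.000221031.
After k=1: 0.0824285.
Order-2 term: −1/720 · (-1.39451e-06 − (-0.000406442)) = -5.62566e-07.

S_2 ≈ 0.0824279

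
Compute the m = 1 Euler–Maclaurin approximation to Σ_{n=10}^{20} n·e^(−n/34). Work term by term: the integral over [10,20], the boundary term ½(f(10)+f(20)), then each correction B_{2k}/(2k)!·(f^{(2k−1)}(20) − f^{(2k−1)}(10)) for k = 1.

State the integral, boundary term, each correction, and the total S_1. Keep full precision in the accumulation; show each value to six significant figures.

∫_10^20 x·e^(−x/34) dx evaluates to 95.2600.
Boundary: ½(f(10) + f(20)) = ½(7.45189 + 11.1061) = 9.27901.
So far: 104.539.
k=1: B_{2}/(2)! × [f^{(1)}(20) − f^{(1)}(10)] = 1/12 × (0.228656 − 0.526016) = -0.0247800.

S_1 ≈ 104.514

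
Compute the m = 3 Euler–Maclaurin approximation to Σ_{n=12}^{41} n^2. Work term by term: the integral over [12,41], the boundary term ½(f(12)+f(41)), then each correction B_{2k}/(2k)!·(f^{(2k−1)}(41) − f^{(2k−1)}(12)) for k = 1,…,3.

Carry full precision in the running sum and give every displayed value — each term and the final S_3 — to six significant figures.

S_3 ≈ 23315.0

The integral term ∫_12^41 x^2 dx = 22397.7.
Endpoint term: (f(12) + f(41))/2 = (144.000 + 1681.00)/2 = 912.500.
Integral + boundary = 23310.2.
Order-1 term: 1/12 · (82.0000 − 24.0000) = 4.83333.
Partial sum through k=1: 23315.0.
Order-2 term: −1/720 · (0.00000 − 0.00000) = 0.00000.
Partial sum through k=2: 23315.0.
Order-3 term: 1/30240 · (0.00000 − 0.00000) = 0.00000.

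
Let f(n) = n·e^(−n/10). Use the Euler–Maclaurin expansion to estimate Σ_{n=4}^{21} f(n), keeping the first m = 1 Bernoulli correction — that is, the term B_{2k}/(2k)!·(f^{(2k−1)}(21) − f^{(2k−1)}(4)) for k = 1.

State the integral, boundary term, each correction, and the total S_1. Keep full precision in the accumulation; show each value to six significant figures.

S_1 ≈ 58.4650

∫_4^21 x·e^(−x/10) dx evaluates to 55.8833.
Boundary: ½(f(4) + f(21)) = ½(2.68128 + 2.57158) = 2.62643.
Running total after boundary: 58.5097.
Order-1 term: 1/12 · (-0.134702 − 0.402192) = -0.0447412.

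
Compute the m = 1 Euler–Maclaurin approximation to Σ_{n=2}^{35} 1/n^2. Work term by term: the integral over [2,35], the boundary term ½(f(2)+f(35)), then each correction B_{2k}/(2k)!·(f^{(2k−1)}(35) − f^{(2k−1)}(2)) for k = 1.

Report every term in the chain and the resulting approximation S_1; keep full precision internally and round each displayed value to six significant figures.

S_1 ≈ 0.617666

Integral: ∫_2^35 1/x^2 dx = 0.471429.
Endpoint term: (f(2) + f(35))/2 = (0.250000 + 0.000816327)/2 = 0.125408.
Running total after boundary: 0.596837.
Order-1 term: 1/12 · (-4.66472e-05 − (-0.250000)) = 0.0208294.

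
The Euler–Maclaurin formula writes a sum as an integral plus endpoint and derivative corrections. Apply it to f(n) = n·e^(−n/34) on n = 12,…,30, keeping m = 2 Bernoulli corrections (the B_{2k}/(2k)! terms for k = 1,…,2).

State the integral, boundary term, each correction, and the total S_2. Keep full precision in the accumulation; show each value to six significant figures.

S_2 ≈ 208.838

Integral: ∫_12^30 x·e^(−x/34) dx = 198.449.
½[f(12) + f(30)] = ½[8.43142 + 12.4142] = 10.4228.
So far: 208.872.
Correction k=1: B_{2}/2! · (f^{(1)}(30) − f^{(1)}(12)) = 1/12 · (0.0486833 − 0.454636) = -0.0338294.
After k=1: 208.838.
Correction k=2: B_{4}/4! · (f^{(3)}(30) − f^{(3)}(12)) = −1/720 · (0.000758045 − 0.00160889) = 1.18172e-06.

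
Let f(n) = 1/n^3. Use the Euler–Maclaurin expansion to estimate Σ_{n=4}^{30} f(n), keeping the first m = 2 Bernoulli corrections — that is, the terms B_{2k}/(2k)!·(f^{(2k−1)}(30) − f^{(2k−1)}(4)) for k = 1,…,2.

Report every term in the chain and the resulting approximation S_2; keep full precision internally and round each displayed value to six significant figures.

S_2 ≈ 0.0394814

Integral: ∫_4^30 1/x^3 dx = 0.0306944.
½[f(4) + f(30)] = ½[0.0156250 + 3.70370e-05] = 0.00783102.
Integral + boundary = 0.0385255.
k=1: B_{2}/(2)! × [f^{(1)}(30) − f^{(1)}(4)] = 1/12 × (-3.70370e-06 − (-0.0117188)) = 0.000976254.
Partial sum through k=1: 0.0395017.
k=2: B_{4}/(4)! × [f^{(3)}(30) − f^{(3)}(4)] = −1/720 × (-8.23045e-08 − (-0.0146484)) = -2.03449e-05.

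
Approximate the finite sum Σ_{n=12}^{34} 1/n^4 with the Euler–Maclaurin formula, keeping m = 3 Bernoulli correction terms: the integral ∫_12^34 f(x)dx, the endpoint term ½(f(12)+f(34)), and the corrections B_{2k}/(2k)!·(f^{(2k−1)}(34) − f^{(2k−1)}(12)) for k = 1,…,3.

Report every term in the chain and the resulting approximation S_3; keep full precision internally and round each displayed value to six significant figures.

∫_12^34 1/x^4 dx evaluates to 0.000184420.
Boundary: ½(f(12) + f(34)) = ½(4.82253e-05 + 7.48315e-07) = 2.44868e-05.
So far: 0.000208907.
k=1: B_{2}/(2)! × [f^{(1)}(34) − f^{(1)}(12)] = 1/12 × (-8.80370e-08 − (-1.60751e-05)) = 1.33226e-06.
After k=1: 0.000210239.
k=2: B_{4}/(4)! × [f^{(3)}(34) − f^{(3)}(12)] = −1/720 × (-2.28470e-09 − (-3.34898e-06)) = -4.64819e-09.
After k=2: 0.000210235.
k=3: B_{6}/(6)! × [f^{(5)}(34) − f^{(5)}(12)] = 1/30240 × (-1.10677e-10 − (-1.30238e-06)) = 4.30645e-11.

S_3 ≈ 0.000210235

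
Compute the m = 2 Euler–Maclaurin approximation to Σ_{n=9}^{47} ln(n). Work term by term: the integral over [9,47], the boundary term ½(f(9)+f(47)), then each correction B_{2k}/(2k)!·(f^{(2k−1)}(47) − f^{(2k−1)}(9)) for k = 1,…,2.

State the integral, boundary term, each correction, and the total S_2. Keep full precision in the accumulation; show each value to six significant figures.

Integral: ∫_9^47 ln(x) dx = 123.182.
½[f(9) + f(47)] = ½[2.19722 + 3.85015] = 3.02369.
Integral + boundary = 126.206.
Order-1 term: 1/12 · (0.0212766 − 0.111111) = -0.00748621.
Running total after k=1: 126.198.
Order-2 term: −1/720 · (1.92636e-05 − 0.00274348) = 3.78364e-06.

S_2 ≈ 126.198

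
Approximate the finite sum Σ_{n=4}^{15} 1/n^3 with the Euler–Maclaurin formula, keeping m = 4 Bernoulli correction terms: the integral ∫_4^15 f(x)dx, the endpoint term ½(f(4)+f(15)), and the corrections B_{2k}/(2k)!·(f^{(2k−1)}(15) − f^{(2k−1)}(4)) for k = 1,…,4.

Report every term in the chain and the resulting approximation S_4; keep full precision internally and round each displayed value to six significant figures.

S_4 ≈ 0.0379408

∫_4^15 1/x^3 dx evaluates to 0.0290278.
Boundary: ½(f(4) + f(15)) = ½(0.0156250 + 0.000296296) = 0.00796065.
So far: 0.0369884.
Order-1 term: 1/12 · (-5.92593e-05 − (-0.0117188)) = 0.000971624.
After k=1: 0.0379601.
Order-2 term: −1/720 · (-5.26749e-06 − (-0.0146484)) = -2.03377e-05.
After k=2: 0.0379397.
Order-3 term: 1/30240 · (-9.83265e-07 − (-0.0384521)) = 1.27153e-06.
After k=3: 0.0379410.
Order-4 term: −1/1209600 · (-3.14645e-07 − (-0.173035)) = -1.43051e-07.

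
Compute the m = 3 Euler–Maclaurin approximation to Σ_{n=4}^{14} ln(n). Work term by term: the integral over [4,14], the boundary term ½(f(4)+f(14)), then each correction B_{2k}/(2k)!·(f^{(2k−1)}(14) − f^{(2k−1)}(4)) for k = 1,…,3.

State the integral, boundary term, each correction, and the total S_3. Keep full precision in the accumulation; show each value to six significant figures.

∫_4^14 ln(x) dx evaluates to 21.4016.
Boundary: ½(f(4) + f(14)) = ½(1.38629 + 2.63906) = 2.01268.
Integral + boundary = 23.4143.
k=1: B_{2}/(2)! × [f^{(1)}(14) − f^{(1)}(4)] = 1/12 × (0.0714286 − 0.250000) = -0.0148810.
After k=1: 23.3994.
k=2: B_{4}/(4)! × [f^{(3)}(14) − f^{(3)}(4)] = −1/720 × (0.000728863 − 0.0312500) = 4.23905e-05.
After k=2: 23.3995.
k=3: B_{6}/(6)! × [f^{(5)}(14) − f^{(5)}(4)] = 1/30240 × (4.46243e-05 − 0.0234375) = -7.73574e-07.

S_3 ≈ 23.3995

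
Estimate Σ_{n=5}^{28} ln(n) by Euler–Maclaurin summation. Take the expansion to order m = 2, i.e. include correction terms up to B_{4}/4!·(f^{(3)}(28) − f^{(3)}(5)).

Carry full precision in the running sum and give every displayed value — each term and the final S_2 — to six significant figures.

S_2 ≈ 64.7117

Integral: ∫_5^28 ln(x) dx = 62.2545.
Boundary: ½(f(5) + f(28)) = ½(1.60944 + 3.33220) = 2.47082.
Running total after boundary: 64.7254.
Order-1 term: 1/12 · (0.0357143 − 0.200000) = -0.0136905.
After k=1: 64.7117.
Order-2 term: −1/720 · (9.11079e-05 − 0.0160000) = 2.20957e-05.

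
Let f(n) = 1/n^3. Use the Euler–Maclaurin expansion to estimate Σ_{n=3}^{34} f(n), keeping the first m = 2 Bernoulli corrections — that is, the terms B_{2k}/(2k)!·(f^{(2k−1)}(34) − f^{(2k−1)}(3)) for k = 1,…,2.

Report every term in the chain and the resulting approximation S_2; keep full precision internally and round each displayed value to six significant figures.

S_2 ≈ 0.0766262

Integral: ∫_3^34 1/x^3 dx = 0.0551230.
½[f(3) + f(34)] = ½[0.0370370 + 2.54427e-05] = 0.0185312.
Integral + boundary = 0.0736543.
Correction k=1: B_{2}/2! · (f^{(1)}(34) − f^{(1)}(3)) = 1/12 · (-2.24494e-06 − (-0.0370370)) = 0.00308623.
Running total after k=1: 0.0767405.
Correction k=2: B_{4}/4! · (f^{(3)}(34) − f^{(3)}(3)) = −1/720 · (-3.88399e-08 − (-0.0823045)) = -0.000114312.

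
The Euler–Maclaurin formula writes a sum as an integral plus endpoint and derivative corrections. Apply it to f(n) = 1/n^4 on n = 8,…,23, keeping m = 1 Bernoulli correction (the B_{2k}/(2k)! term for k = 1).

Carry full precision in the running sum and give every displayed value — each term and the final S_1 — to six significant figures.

∫_8^23 1/x^4 dx evaluates to 0.000623645.
Endpoint term: (f(8) + f(23))/2 = (0.000244141 + 3.57346e-06)/2 = 0.000123857.
Running total after boundary: 0.000747502.
Order-1 term: 1/12 · (-6.21471e-07 − (-0.000122070)) = 1.01207e-05.

S_1 ≈ 0.000757623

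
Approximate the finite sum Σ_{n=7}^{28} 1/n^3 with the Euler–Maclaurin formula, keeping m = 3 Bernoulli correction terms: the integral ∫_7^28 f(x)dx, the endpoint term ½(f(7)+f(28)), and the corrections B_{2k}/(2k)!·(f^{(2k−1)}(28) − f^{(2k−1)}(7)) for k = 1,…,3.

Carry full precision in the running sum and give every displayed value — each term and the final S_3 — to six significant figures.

The integral term ∫_7^28 1/x^3 dx = 0.00956633.
Endpoint term: (f(7) + f(28))/2 = (0.00291545 + 4.55539e-05)/2 = 0.00148050.
Integral + boundary = 0.0110468.
Order-1 term: 1/12 · (-4.88078e-06 − (-0.00124948)) = 0.000103717.
Running total after k=1: 0.0111505.
Order-2 term: −1/720 · (-1.24510e-07 − (-0.000509992)) = -7.08149e-07.
Running total after k=2: 0.0111498.
Order-3 term: 1/30240 · (-6.67016e-09 − (-0.000437136)) = 1.44553e-08.

S_3 ≈ 0.0111499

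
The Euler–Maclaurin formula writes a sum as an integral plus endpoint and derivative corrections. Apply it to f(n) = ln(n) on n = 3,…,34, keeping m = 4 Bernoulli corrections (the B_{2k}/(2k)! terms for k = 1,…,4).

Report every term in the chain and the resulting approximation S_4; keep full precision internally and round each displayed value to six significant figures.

Integral: ∫_3^34 ln(x) dx = 85.6004.
½[f(3) + f(34)] = ½[1.09861 + 3.52636] = 2.31249.
Running total after boundary: 87.9129.
k=1: B_{2}/(2)! × [f^{(1)}(34) − f^{(1)}(3)] = 1/12 × (0.0294118 − 0.333333) = -0.0253268.
Running total after k=1: 87.8876.
k=2: B_{4}/(4)! × [f^{(3)}(34) − f^{(3)}(3)] = −1/720 × (5.08854e-05 − 0.0740741) = 0.000102810.
Running total after k=2: 87.8877.
k=3: B_{6}/(6)! × [f^{(5)}(34) − f^{(5)}(3)] = 1/30240 × (5.28222e-07 − 0.0987654) = -3.26604e-06.
Running total after k=3: 87.8877.
k=4: B_{8}/(8)! × [f^{(7)}(34) − f^{(7)}(3)] = −1/1209600 × (1.37082e-08 − 0.329218) = 2.72171e-07.

S_4 ≈ 87.8877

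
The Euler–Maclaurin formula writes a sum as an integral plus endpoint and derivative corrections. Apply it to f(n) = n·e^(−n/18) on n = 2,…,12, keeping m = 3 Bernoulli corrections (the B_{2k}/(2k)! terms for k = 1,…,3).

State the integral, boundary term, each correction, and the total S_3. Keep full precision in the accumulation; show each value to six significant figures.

S_3 ≈ 48.8202

The integral term ∫_2^12 x·e^(−x/18) dx = 44.8969.
Endpoint term: (f(2) + f(12))/2 = (1.78968 + 6.16101)/2 = 3.97534.
Integral + boundary = 48.8723.
Order-1 term: 1/12 · (0.171139 − 0.795413) = -0.0520228.
Partial sum through k=1: 48.8202.
Order-2 term: −1/720 · (0.00369745 − 0.00797868) = 5.94615e-06.
Partial sum through k=2: 48.8202.
Order-3 term: 1/30240 · (2.11935e-05 − 4.16740e-05) = -6.77266e-10.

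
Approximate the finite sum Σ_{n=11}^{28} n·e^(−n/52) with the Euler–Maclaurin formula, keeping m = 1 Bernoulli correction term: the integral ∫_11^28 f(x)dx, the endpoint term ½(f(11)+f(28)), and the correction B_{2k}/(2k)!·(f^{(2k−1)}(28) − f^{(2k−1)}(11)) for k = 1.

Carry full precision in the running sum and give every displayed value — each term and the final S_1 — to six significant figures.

Integral: ∫_11^28 x·e^(−x/52) dx = 223.427.
Boundary: ½(f(11) + f(28)) = ½(8.90272 + 16.3421) = 12.6224.
So far: 236.049.
Correction k=1: B_{2}/2! · (f^{(1)}(28) − f^{(1)}(11)) = 1/12 · (0.269375 − 0.638132) = -0.0307298.

S_1 ≈ 236.018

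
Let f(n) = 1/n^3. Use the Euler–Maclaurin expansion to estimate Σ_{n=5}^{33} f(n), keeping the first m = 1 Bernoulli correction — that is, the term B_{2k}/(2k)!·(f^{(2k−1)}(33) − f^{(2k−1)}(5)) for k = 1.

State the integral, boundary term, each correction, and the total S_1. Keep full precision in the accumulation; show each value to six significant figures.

Integral: ∫_5^33 1/x^3 dx = 0.0195409.
Endpoint term: (f(5) + f(33))/2 = (0.00800000 + 2.78265e-05)/2 = 0.00401391.
Integral + boundary = 0.0235548.
Correction k=1: B_{2}/2! · (f^{(1)}(33) − f^{(1)}(5)) = 1/12 · (-2.52968e-06 − (-0.00480000)) = 0.000399789.

S_1 ≈ 0.0239546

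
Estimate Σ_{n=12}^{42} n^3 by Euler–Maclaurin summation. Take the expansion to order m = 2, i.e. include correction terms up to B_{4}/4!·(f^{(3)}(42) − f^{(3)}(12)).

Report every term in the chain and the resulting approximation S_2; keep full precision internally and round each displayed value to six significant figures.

S_2 ≈ 811053

Integral: ∫_12^42 x^3 dx = 772740.
½[f(12) + f(42)] = ½[1728.00 + 74088.0] = 37908.0.
So far: 810648.
k=1: B_{2}/(2)! × [f^{(1)}(42) − f^{(1)}(12)] = 1/12 × (5292.00 − 432.000) = 405.000.
Partial sum through k=1: 811053.
k=2: B_{4}/(4)! × [f^{(3)}(42) − f^{(3)}(12)] = −1/720 × (6.00000 − 6.00000) = 0.00000.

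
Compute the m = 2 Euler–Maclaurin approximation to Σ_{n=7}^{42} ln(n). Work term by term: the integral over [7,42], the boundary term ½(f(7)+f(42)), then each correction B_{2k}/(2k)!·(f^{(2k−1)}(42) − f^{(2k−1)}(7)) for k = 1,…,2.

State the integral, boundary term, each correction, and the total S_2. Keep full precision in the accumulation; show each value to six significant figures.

S_2 ≈ 111.193

∫_7^42 ln(x) dx evaluates to 108.361.
Boundary: ½(f(7) + f(42)) = ½(1.94591 + 3.73767) = 2.84179.
So far: 111.203.
k=1: B_{2}/(2)! × [f^{(1)}(42) − f^{(1)}(7)] = 1/12 × (0.0238095 − 0.142857) = -0.00992063.
After k=1: 111.193.
k=2: B_{4}/(4)! × [f^{(3)}(42) − f^{(3)}(7)] = −1/720 × (2.69949e-05 − 0.00583090) = 8.06098e-06.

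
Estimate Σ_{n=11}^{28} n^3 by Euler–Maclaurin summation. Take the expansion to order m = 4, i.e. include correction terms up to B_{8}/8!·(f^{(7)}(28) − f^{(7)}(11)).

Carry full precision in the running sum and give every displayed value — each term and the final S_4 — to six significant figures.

S_4 ≈ 161811

∫_11^28 x^3 dx evaluates to 150004.
½[f(11) + f(28)] = ½[1331.00 + 21952.0] = 11641.5.
Integral + boundary = 161645.
k=1: B_{2}/(2)! × [f^{(1)}(28) − f^{(1)}(11)] = 1/12 × (2352.00 − 363.000) = 165.750.
Running total after k=1: 161811.
k=2: B_{4}/(4)! × [f^{(3)}(28) − f^{(3)}(11)] = −1/720 × (6.00000 − 6.00000) = 0.00000.
Running total after k=2: 161811.
k=3: B_{6}/(6)! × [f^{(5)}(28) − f^{(5)}(11)] = 1/30240 × (0.00000 − 0.00000) = 0.00000.
Running total after k=3: 161811.
k=4: B_{8}/(8)! × [f^{(7)}(28) − f^{(7)}(11)] = −1/1209600 × (0.00000 − 0.00000) = 0.00000.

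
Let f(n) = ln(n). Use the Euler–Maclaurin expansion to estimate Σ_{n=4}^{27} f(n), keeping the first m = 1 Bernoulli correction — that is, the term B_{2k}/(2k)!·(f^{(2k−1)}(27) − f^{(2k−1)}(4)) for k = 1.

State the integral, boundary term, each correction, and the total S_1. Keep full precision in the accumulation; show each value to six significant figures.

S_1 ≈ 62.7657

Integral: ∫_4^27 ln(x) dx = 60.4424.
Boundary: ½(f(4) + f(27)) = ½(1.38629 + 3.29584) = 2.34107.
Running total after boundary: 62.7835.
Order-1 term: 1/12 · (0.0370370 − 0.250000) = -0.0177469.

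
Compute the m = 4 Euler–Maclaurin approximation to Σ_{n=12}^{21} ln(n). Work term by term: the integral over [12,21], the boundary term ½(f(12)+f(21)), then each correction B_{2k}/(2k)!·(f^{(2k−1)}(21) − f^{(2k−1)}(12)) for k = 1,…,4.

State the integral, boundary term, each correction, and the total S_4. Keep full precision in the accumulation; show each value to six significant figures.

S_4 ≈ 27.8778

∫_12^21 ln(x) dx evaluates to 25.1161.
Endpoint term: (f(12) + f(21))/2 = (2.48491 + 3.04452)/2 = 2.76471.
Running total after boundary: 27.8808.
Order-1 term: 1/12 · (0.0476190 − 0.0833333) = -0.00297619.
Partial sum through k=1: 27.8778.
Order-2 term: −1/720 · (0.000215959 − 0.00115741) = 1.30757e-06.
Partial sum through k=2: 27.8778.
Order-3 term: 1/30240 · (5.87645e-06 − 9.64506e-05) = -2.99518e-09.
Partial sum through k=3: 27.8778.
Order-4 term: −1/1209600 · (3.99758e-07 − 2.00939e-05) = 1.62815e-11.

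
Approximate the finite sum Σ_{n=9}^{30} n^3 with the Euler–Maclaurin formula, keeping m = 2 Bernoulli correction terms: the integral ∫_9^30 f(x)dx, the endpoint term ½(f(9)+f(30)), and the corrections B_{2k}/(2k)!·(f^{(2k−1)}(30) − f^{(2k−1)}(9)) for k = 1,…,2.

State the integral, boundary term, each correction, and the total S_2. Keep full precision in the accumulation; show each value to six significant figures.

S_2 ≈ 214929

Integral: ∫_9^30 x^3 dx = 200860.
½[f(9) + f(30)] = ½[729.000 + 27000.0] = 13864.5.
Integral + boundary = 214724.
Correction k=1: B_{2}/2! · (f^{(1)}(30) − f^{(1)}(9)) = 1/12 · (2700.00 − 243.000) = 204.750.
After k=1: 214929.
Correction k=2: B_{4}/4! · (f^{(3)}(30) − f^{(3)}(9)) = −1/720 · (6.00000 − 6.00000) = 0.00000.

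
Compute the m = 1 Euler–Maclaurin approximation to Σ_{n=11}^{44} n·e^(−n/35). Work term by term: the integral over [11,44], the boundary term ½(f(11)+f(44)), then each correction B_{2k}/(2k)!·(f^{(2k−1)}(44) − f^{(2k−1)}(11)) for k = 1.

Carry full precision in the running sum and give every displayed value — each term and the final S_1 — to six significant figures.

Integral: ∫_11^44 x·e^(−x/35) dx = 389.252.
Endpoint term: (f(11) + f(44))/2 = (8.03341 + 12.5165)/2 = 10.2750.
Running total after boundary: 399.527.
Order-1 term: 1/12 · (-0.0731483 − 0.500784) = -0.0478277.

S_1 ≈ 399.479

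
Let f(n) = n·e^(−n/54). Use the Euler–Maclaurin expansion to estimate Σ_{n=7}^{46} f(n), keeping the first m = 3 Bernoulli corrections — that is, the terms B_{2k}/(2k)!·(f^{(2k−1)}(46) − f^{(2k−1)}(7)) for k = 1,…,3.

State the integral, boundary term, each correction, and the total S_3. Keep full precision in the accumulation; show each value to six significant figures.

The integral term ∫_7^46 x·e^(−x/54) dx = 589.747.
Endpoint term: (f(7) + f(46))/2 = (6.14894 + 19.6247)/2 = 12.8868.
Running total after boundary: 602.634.
k=1: B_{2}/(2)! × [f^{(1)}(46) − f^{(1)}(7)] = 1/12 × (0.0632036 − 0.764551) = -0.0584456.
Running total after k=1: 602.576.
k=2: B_{4}/(4)! × [f^{(3)}(46) − f^{(3)}(7)] = −1/720 × (0.000314284 − 0.000864675) = 7.64432e-07.
Running total after k=2: 602.576.
k=3: B_{6}/(6)! × [f^{(5)}(46) − f^{(5)}(7)] = 1/30240 × (2.08125e-07 − 5.03141e-07) = -9.75581e-12.

S_3 ≈ 602.576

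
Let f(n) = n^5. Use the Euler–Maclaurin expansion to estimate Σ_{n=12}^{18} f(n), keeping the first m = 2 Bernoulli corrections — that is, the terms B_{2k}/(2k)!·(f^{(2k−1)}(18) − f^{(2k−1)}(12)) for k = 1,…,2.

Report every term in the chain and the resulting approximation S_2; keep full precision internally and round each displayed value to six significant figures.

S_2 ≈ 6.27532e+06

Integral: ∫_12^18 x^5 dx = 5.17104e+06.
Endpoint term: (f(12) + f(18))/2 = (248832 + 1.88957e+06)/2 = 1.06920e+06.
So far: 6.24024e+06.
Correction k=1: B_{2}/2! · (f^{(1)}(18) − f^{(1)}(12)) = 1/12 · (524880 − 103680) = 35100.0.
Running total after k=1: 6.27534e+06.
Correction k=2: B_{4}/4! · (f^{(3)}(18) − f^{(3)}(12)) = −1/720 · (19440.0 − 8640.00) = -15.0000.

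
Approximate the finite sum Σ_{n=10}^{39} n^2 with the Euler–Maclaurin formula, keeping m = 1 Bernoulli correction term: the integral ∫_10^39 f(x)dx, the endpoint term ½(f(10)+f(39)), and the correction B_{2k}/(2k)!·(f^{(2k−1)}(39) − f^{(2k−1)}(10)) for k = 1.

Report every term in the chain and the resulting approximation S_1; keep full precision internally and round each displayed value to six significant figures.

S_1 ≈ 20255.0

Integral: ∫_10^39 x^2 dx = 19439.7.
Boundary: ½(f(10) + f(39)) = ½(100.000 + 1521.00) = 810.500.
Integral + boundary = 20250.2.
Correction k=1: B_{2}/2! · (f^{(1)}(39) − f^{(1)}(10)) = 1/12 · (78.0000 − 20.0000) = 4.83333.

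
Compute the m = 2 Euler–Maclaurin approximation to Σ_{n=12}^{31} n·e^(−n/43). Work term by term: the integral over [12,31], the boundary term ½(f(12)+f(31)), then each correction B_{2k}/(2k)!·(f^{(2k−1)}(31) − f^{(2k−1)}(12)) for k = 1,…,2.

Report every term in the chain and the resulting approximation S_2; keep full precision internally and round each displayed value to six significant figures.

∫_12^31 x·e^(−x/43) dx evaluates to 241.686.
Boundary: ½(f(12) + f(31)) = ½(9.07785 + 15.0753) = 12.0766.
So far: 253.763.
Correction k=1: B_{2}/2! · (f^{(1)}(31) − f^{(1)}(12)) = 1/12 · (0.135712 − 0.545374) = -0.0341386.
Partial sum through k=1: 253.729.
Correction k=2: B_{4}/4! · (f^{(3)}(31) − f^{(3)}(12)) = −1/720 · (0.000599411 − 0.00111322) = 7.13627e-07.

S_2 ≈ 253.729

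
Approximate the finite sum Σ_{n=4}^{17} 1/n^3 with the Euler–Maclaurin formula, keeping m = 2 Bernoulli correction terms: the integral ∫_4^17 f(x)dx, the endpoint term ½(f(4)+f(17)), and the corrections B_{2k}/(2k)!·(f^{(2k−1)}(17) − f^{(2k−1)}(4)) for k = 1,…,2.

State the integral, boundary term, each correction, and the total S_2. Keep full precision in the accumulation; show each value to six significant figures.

∫_4^17 1/x^3 dx evaluates to 0.0295199.
½[f(4) + f(17)] = ½[0.0156250 + 0.000203542] = 0.00791427.
Integral + boundary = 0.0374342.
Correction k=1: B_{2}/2! · (f^{(1)}(17) − f^{(1)}(4)) = 1/12 · (-3.59191e-05 − (-0.0117188)) = 0.000973569.
Partial sum through k=1: 0.0384077.
Correction k=2: B_{4}/4! · (f^{(3)}(17) − f^{(3)}(4)) = −1/720 · (-2.48575e-06 − (-0.0146484)) = -2.03416e-05.

S_2 ≈ 0.0383874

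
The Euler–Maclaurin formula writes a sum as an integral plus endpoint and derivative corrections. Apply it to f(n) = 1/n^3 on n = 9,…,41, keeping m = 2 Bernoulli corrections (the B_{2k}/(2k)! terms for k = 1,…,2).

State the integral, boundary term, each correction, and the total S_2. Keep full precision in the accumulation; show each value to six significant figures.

∫_9^41 1/x^3 dx evaluates to 0.00587540.
Boundary: ½(f(9) + f(41)) = ½(0.00137174 + 1.45094e-05) = 0.000693126.
Running total after boundary: 0.00656852.
Order-1 term: 1/12 · (-1.06166e-06 − (-0.000457247)) = 3.80155e-05.
After k=1: 0.00660654.
Order-2 term: −1/720 · (-1.26313e-08 − (-0.000112901)) = -1.56789e-07.

S_2 ≈ 0.00660638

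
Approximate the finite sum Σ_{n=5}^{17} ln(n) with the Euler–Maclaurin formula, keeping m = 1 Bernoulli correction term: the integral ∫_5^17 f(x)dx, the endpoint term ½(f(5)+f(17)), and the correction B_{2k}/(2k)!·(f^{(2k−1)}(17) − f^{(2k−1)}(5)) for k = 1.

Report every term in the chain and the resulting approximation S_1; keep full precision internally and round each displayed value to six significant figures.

Integral: ∫_5^17 ln(x) dx = 28.1174.
½[f(5) + f(17)] = ½[1.60944 + 2.83321] = 2.22133.
Running total after boundary: 30.3388.
Correction k=1: B_{2}/2! · (f^{(1)}(17) − f^{(1)}(5)) = 1/12 · (0.0588235 − 0.200000) = -0.0117647.

S_1 ≈ 30.3270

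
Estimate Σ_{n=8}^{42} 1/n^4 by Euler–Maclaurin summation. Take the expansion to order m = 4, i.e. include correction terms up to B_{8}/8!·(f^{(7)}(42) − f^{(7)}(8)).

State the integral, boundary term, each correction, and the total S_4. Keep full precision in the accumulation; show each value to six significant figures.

S_4 ≈ 0.000778866

The integral term ∫_8^42 1/x^4 dx = 0.000646543.
Endpoint term: (f(8) + f(42))/2 = (0.000244141 + 3.21368e-07)/2 = 0.000122231.
Running total after boundary: 0.000768774.
Correction k=1: B_{2}/2! · (f^{(1)}(42) − f^{(1)}(8)) = 1/12 · (-3.06065e-08 − (-0.000122070)) = 1.01700e-05.
Running total after k=1: 0.000778943.
Correction k=2: B_{4}/4! · (f^{(3)}(42) − f^{(3)}(8)) = −1/720 · (-5.20519e-10 − (-5.72205e-05)) = -7.94721e-08.
Running total after k=2: 0.000778864.
Correction k=3: B_{6}/6! · (f^{(5)}(42) − f^{(5)}(8)) = 1/30240 · (-1.65244e-11 − (-5.00679e-05)) = 1.65568e-09.
Running total after k=3: 0.000778866.
Correction k=4: B_{8}/8! · (f^{(7)}(42) − f^{(7)}(8)) = −1/1209600 · (-8.43082e-13 − (-7.04080e-05)) = -5.82077e-11.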